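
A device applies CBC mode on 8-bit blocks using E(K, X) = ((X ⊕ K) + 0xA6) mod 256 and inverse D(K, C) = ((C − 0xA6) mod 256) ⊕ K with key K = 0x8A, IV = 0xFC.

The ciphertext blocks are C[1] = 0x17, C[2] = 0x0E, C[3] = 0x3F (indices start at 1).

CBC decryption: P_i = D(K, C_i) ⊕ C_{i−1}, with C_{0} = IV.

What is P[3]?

P[3] = 0x1D

P[3]: D(K, 0x3F) = 0x13; 0x13 ⊕ 0x0E = 0x1D.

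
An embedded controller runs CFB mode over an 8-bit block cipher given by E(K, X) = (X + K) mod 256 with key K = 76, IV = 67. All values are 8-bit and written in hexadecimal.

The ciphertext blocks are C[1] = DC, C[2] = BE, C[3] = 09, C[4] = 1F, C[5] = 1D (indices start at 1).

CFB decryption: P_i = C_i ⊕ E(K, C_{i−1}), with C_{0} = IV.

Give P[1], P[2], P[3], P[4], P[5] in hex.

P[1] = 01, P[2] = EC, P[3] = 3D, P[4] = 60, P[5] = 88

P[1]: E(K, 67) = DD; DC ⊕ DD = 01.
P[2]: E(K, DC) = 52; BE ⊕ 52 = EC.
P[3]: E(K, BE) = 34; 09 ⊕ 34 = 3D.
P[4]: E(K, 09) = 7F; 1F ⊕ 7F = 60.
P[5]: E(K, 1F) = 95; 1D ⊕ 95 = 88.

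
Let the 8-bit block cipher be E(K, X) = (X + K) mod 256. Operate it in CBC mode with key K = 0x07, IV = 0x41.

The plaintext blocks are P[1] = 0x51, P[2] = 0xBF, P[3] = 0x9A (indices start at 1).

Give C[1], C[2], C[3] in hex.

CBC encryption: C_i = E(K, P_i ⊕ C_{i−1}), with C_{0} = IV.
C[1]: P[1] ⊕ 0x41 = 0x10; E(K, 0x10) = 0x17.
C[2]: P[2] ⊕ 0x17 = 0xA8; E(K, 0xA8) = 0xAF.
C[3]: P[3] ⊕ 0xAF = 0x35; E(K, 0x35) = 0x3C.

C[1] = 0x17, C[2] = 0xAF, C[3] = 0x3C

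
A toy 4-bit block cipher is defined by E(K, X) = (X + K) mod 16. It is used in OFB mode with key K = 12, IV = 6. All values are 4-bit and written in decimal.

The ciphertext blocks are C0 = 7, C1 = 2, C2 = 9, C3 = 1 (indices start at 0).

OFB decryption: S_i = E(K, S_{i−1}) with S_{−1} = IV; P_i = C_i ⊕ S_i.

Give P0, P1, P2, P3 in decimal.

P0 = 5, P1 = 12, P2 = 3, P3 = 7

P0: S = E(K, 6) = 2; 7 ⊕ 2 = 5.
P1: S = E(K, 2) = 14; 2 ⊕ 14 = 12.
P2: S = E(K, 14) = 10; 9 ⊕ 10 = 3.
P3: S = E(K, 10) = 6; 1 ⊕ 6 = 7.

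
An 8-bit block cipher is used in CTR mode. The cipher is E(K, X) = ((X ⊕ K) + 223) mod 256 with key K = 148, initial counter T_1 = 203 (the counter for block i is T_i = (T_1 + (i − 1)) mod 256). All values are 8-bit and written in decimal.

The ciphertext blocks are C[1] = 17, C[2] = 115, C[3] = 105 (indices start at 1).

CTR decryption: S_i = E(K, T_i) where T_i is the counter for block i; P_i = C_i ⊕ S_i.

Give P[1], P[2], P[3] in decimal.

P[1] = 47, P[2] = 68, P[3] = 81

P[1]: T = 203, S = E(K, T) = 62; 17 ⊕ 62 = 47.
P[2]: T = 204, S = E(K, T) = 55; 115 ⊕ 55 = 68.
P[3]: T = 205, S = E(K, T) = 56; 105 ⊕ 56 = 81.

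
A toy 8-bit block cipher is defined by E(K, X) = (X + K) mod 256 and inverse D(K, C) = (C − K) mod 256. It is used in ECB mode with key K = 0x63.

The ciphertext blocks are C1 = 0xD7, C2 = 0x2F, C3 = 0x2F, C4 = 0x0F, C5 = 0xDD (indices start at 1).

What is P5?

ECB decryption: P_i = D(K, C_i).
P5: D(K, 0xDD) = 0x7A.

P5 = 0x7A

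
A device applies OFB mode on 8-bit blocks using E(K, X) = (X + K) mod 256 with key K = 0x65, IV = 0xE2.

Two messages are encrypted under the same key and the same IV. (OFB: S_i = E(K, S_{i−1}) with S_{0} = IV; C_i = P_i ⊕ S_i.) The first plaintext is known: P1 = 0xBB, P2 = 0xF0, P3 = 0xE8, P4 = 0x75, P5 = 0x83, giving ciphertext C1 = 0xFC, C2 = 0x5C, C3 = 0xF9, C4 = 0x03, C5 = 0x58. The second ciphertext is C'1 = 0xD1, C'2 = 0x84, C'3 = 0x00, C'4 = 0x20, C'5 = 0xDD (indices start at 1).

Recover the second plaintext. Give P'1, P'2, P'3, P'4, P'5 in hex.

In OFB with a reused IV, both messages share the same keystream S_i, so C_i ⊕ C'_i = P_i ⊕ P'_i and thus P'_i = P_i ⊕ C_i ⊕ C'_i.
P'1: 0xBB ⊕ 0xFC ⊕ 0xD1 = 0x96.
P'2: 0xF0 ⊕ 0x5C ⊕ 0x84 = 0x28.
P'3: 0xE8 ⊕ 0xF9 ⊕ 0x00 = 0x11.
P'4: 0x75 ⊕ 0x03 ⊕ 0x20 = 0x56.
P'5: 0x83 ⊕ 0x58 ⊕ 0xDD = 0x06.

P'1 = 0x96, P'2 = 0x28, P'3 = 0x11, P'4 = 0x56, P'5 = 0x06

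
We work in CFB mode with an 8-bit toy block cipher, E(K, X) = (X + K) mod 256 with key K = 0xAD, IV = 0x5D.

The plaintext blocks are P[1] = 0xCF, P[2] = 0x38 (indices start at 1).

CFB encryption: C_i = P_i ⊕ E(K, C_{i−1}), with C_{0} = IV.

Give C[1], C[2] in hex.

C[1] = 0xC5, C[2] = 0x4A

C[1]: E(K, 0x5D) = 0x0A; 0xCF ⊕ 0x0A = 0xC5.
C[2]: E(K, 0xC5) = 0x72; 0x38 ⊕ 0x72 = 0x4A.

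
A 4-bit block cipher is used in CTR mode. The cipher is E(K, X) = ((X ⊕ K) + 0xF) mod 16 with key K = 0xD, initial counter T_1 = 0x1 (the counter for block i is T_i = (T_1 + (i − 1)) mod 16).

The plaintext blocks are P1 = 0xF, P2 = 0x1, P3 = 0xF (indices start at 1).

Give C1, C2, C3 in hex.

C1 = 0x4, C2 = 0xF, C3 = 0x2

CTR encryption: S_i = E(K, T_i) where T_i is the counter for block i; C_i = P_i ⊕ S_i.
C1: T = 0x1, S = E(K, T) = 0xB; 0xF ⊕ 0xB = 0x4.
C2: T = 0x2, S = E(K, T) = 0xE; 0x1 ⊕ 0xE = 0xF.
C3: T = 0x3, S = E(K, T) = 0xD; 0xF ⊕ 0xD = 0x2.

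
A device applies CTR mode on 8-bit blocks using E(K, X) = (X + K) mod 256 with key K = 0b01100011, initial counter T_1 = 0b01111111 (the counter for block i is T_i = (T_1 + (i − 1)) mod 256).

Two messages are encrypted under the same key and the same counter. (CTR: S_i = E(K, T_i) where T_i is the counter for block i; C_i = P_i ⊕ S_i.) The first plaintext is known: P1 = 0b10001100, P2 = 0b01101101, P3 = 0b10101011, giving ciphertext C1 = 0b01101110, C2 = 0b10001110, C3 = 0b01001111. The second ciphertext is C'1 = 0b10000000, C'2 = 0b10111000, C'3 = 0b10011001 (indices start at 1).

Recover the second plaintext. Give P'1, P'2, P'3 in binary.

In CTR with a reused counter, both messages share the same keystream S_i, so C_i ⊕ C'_i = P_i ⊕ P'_i and thus P'_i = P_i ⊕ C_i ⊕ C'_i.
P'1: 0b10001100 ⊕ 0b01101110 ⊕ 0b10000000 = 0b01100010.
P'2: 0b01101101 ⊕ 0b10001110 ⊕ 0b10111000 = 0b01011011.
P'3: 0b10101011 ⊕ 0b01001111 ⊕ 0b10011001 = 0b01111101.

P'1 = 0b01100010, P'2 = 0b01011011, P'3 = 0b01111101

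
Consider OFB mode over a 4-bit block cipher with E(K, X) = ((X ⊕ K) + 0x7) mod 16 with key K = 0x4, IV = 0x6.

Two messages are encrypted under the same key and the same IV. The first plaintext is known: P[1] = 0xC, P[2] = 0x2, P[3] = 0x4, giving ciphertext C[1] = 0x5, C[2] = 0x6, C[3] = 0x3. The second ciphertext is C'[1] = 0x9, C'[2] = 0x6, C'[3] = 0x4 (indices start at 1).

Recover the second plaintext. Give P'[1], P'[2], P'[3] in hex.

P'[1] = 0x0, P'[2] = 0x2, P'[3] = 0x3

In OFB with a reused IV, both messages share the same keystream S_i, so C_i ⊕ C'_i = P_i ⊕ P'_i and thus P'_i = P_i ⊕ C_i ⊕ C'_i.
P'[1]: 0xC ⊕ 0x5 ⊕ 0x9 = 0x0.
P'[2]: 0x2 ⊕ 0x6 ⊕ 0x6 = 0x2.
P'[3]: 0x4 ⊕ 0x3 ⊕ 0x4 = 0x3.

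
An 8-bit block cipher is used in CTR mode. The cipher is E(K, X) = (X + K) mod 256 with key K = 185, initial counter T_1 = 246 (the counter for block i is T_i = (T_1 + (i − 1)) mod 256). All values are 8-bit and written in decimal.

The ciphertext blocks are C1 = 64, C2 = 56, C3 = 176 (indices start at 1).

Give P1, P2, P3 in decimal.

CTR decryption: S_i = E(K, T_i) where T_i is the counter for block i; P_i = C_i ⊕ S_i.
P1: T = 246, S = E(K, T) = 175; 64 ⊕ 175 = 239.
P2: T = 247, S = E(K, T) = 176; 56 ⊕ 176 = 136.
P3: T = 248, S = E(K, T) = 177; 176 ⊕ 177 = 1.

P1 = 239, P2 = 136, P3 = 1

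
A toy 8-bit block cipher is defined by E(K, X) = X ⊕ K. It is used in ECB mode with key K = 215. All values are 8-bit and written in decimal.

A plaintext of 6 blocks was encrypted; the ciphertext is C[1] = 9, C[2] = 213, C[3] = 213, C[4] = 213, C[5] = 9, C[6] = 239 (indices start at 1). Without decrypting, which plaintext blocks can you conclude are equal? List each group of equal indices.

P[1] = P[5]; P[2] = P[3] = P[4]

ECB encrypts each block independently with the same key, so equal ciphertext blocks imply equal plaintext blocks.
C[1] = C[5] = 9, so P[1] = P[5].
C[2] = C[3] = C[4] = 213, so P[2] = P[3] = P[4].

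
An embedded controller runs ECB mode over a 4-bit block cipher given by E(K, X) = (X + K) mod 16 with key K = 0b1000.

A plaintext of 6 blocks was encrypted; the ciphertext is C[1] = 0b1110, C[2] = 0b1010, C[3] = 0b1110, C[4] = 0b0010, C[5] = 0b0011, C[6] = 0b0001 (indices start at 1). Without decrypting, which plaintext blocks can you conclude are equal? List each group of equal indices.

ECB encrypts each block independently with the same key, so equal ciphertext blocks imply equal plaintext blocks.
C[1] = C[3] = 0b1110, so P[1] = P[3].

P[1] = P[3]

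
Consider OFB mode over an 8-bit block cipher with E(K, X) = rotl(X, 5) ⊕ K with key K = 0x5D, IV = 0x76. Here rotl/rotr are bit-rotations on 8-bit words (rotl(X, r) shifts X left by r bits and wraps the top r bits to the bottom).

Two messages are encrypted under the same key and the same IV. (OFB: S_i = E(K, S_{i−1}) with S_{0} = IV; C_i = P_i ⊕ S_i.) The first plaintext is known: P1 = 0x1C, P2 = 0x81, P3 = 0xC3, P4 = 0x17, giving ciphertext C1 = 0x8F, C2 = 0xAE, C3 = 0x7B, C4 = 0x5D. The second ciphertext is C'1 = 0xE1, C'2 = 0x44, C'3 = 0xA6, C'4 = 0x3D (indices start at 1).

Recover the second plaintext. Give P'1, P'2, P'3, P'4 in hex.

P'1 = 0x72, P'2 = 0x6B, P'3 = 0x1E, P'4 = 0x77

In OFB with a reused IV, both messages share the same keystream S_i, so C_i ⊕ C'_i = P_i ⊕ P'_i and thus P'_i = P_i ⊕ C_i ⊕ C'_i.
P'1: 0x1C ⊕ 0x8F ⊕ 0xE1 = 0x72.
P'2: 0x81 ⊕ 0xAE ⊕ 0x44 = 0x6B.
P'3: 0xC3 ⊕ 0x7B ⊕ 0xA6 = 0x1E.
P'4: 0x17 ⊕ 0x5D ⊕ 0x3D = 0x77.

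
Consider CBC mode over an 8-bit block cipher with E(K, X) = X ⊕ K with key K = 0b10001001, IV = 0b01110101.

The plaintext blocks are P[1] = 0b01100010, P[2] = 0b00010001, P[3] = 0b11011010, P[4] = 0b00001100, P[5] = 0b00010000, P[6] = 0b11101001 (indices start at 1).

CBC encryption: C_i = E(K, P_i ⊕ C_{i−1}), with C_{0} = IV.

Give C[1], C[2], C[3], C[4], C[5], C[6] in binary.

C[1] = 0b10011110, C[2] = 0b00000110, C[3] = 0b01010101, C[4] = 0b11010000, C[5] = 0b01001001, C[6] = 0b00101001

C[1]: P[1] ⊕ 0b01110101 = 0b00010111; E(K, 0b00010111) = 0b10011110.
C[2]: P[2] ⊕ 0b10011110 = 0b10001111; E(K, 0b10001111) = 0b00000110.
C[3]: P[3] ⊕ 0b00000110 = 0b11011100; E(K, 0b11011100) = 0b01010101.
C[4]: P[4] ⊕ 0b01010101 = 0b01011001; E(K, 0b01011001) = 0b11010000.
C[5]: P[5] ⊕ 0b11010000 = 0b11000000; E(K, 0b11000000) = 0b01001001.
C[6]: P[6] ⊕ 0b01001001 = 0b10100000; E(K, 0b10100000) = 0b00101001.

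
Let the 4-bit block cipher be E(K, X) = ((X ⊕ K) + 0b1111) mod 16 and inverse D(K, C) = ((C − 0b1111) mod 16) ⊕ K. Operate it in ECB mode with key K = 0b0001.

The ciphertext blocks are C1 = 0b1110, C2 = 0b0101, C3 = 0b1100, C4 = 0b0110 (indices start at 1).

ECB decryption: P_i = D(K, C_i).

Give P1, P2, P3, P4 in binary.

P1 = 0b1110, P2 = 0b0111, P3 = 0b1100, P4 = 0b0110

P1: D(K, 0b1110) = 0b1110.
P2: D(K, 0b0101) = 0b0111.
P3: D(K, 0b1100) = 0b1100.
P4: D(K, 0b0110) = 0b0110.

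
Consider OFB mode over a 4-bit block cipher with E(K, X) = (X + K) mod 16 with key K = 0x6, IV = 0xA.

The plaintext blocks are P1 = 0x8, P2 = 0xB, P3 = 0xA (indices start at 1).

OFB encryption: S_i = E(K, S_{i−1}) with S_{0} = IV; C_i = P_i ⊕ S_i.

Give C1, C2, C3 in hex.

C1 = 0x8, C2 = 0xD, C3 = 0x6

C1: S = E(K, 0xA) = 0x0; 0x8 ⊕ 0x0 = 0x8.
C2: S = E(K, 0x0) = 0x6; 0xB ⊕ 0x6 = 0xD.
C3: S = E(K, 0x6) = 0xC; 0xA ⊕ 0xC = 0x6.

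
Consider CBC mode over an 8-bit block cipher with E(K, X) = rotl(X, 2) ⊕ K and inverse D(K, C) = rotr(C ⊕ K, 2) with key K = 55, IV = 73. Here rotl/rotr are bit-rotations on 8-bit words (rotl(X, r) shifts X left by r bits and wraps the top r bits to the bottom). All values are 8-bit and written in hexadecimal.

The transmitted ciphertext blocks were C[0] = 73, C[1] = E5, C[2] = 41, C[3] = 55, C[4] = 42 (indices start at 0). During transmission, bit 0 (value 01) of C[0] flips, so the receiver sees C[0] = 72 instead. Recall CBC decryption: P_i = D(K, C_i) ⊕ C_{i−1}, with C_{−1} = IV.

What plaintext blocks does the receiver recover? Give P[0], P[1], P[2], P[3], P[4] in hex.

P[0] = BA, P[1] = 5E, P[2] = E0, P[3] = 41, P[4] = 90

Only C[0] changed, to 72. In CBC, a change in C_i garbles P_i and flips the same bit in P_{i+1}. Decrypting the received ciphertext:
P[0]: D(K, 72) = C9; C9 ⊕ 73 = BA.
P[1]: D(K, E5) = 2C; 2C ⊕ 72 = 5E.
P[2]: D(K, 41) = 05; 05 ⊕ E5 = E0.
P[3]: D(K, 55) = 00; 00 ⊕ 41 = 41.
P[4]: D(K, 42) = C5; C5 ⊕ 55 = 90.
Blocks that differ from the original plaintext: P[0], P[1].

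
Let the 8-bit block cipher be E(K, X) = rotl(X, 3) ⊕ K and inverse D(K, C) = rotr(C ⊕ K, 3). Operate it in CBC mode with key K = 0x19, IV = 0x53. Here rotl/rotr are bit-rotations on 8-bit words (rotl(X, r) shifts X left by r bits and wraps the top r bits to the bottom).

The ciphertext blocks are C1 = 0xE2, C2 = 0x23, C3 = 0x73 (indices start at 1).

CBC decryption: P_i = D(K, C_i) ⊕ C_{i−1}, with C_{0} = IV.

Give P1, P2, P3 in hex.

P1: D(K, 0xE2) = 0x7F; 0x7F ⊕ 0x53 = 0x2C.
P2: D(K, 0x23) = 0x47; 0x47 ⊕ 0xE2 = 0xA5.
P3: D(K, 0x73) = 0x4D; 0x4D ⊕ 0x23 = 0x6E.

P1 = 0x2C, P2 = 0xA5, P3 = 0x6E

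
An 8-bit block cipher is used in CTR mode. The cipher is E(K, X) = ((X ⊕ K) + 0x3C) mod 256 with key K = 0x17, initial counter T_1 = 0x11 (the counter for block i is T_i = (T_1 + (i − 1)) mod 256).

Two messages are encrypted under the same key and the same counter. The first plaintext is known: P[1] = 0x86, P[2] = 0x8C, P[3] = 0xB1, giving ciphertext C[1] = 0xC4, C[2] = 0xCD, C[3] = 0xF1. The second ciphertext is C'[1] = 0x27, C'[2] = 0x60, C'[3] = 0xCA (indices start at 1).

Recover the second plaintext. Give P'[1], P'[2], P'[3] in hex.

In CTR with a reused counter, both messages share the same keystream S_i, so C_i ⊕ C'_i = P_i ⊕ P'_i and thus P'_i = P_i ⊕ C_i ⊕ C'_i.
P'[1]: 0x86 ⊕ 0xC4 ⊕ 0x27 = 0x65.
P'[2]: 0x8C ⊕ 0xCD ⊕ 0x60 = 0x21.
P'[3]: 0xB1 ⊕ 0xF1 ⊕ 0xCA = 0x8A.

P'[1] = 0x65, P'[2] = 0x21, P'[3] = 0x8A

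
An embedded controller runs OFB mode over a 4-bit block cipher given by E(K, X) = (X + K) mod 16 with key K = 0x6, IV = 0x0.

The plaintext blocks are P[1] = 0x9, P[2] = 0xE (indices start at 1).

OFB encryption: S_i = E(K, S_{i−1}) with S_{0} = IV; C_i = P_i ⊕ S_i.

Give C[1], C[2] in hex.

C[1]: S = E(K, 0x0) = 0x6; 0x9 ⊕ 0x6 = 0xF.
C[2]: S = E(K, 0x6) = 0xC; 0xE ⊕ 0xC = 0x2.

C[1] = 0xF, C[2] = 0x2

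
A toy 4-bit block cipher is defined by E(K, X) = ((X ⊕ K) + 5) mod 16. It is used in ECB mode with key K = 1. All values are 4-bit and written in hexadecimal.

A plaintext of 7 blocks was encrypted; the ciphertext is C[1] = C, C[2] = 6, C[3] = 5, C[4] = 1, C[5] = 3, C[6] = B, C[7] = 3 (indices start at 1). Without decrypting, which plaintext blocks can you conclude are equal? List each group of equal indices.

ECB encrypts each block independently with the same key, so equal ciphertext blocks imply equal plaintext blocks.
C[5] = C[7] = 3, so P[5] = P[7].

P[5] = P[7]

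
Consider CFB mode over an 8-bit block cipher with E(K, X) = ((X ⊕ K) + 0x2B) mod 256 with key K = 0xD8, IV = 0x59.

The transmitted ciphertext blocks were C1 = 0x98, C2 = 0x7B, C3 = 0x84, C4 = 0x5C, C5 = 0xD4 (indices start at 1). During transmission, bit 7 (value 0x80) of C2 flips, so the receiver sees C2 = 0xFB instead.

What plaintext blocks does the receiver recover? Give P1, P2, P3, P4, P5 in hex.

CFB decryption: P_i = C_i ⊕ E(K, C_{i−1}), with C_{0} = IV.
Only C2 changed, to 0xFB. In CFB, a change in C_i flips the same bit in P_i and garbles P_{i+1}. Decrypting the received ciphertext:
P1: E(K, 0x59) = 0xAC; 0x98 ⊕ 0xAC = 0x34.
P2: E(K, 0x98) = 0x6B; 0xFB ⊕ 0x6B = 0x90.
P3: E(K, 0xFB) = 0x4E; 0x84 ⊕ 0x4E = 0xCA.
P4: E(K, 0x84) = 0x87; 0x5C ⊕ 0x87 = 0xDB.
P5: E(K, 0x5C) = 0xAF; 0xD4 ⊕ 0xAF = 0x7B.
Blocks that differ from the original plaintext: P2, P3.

P1 = 0x34, P2 = 0x90, P3 = 0xCA, P4 = 0xDB, P5 = 0x7B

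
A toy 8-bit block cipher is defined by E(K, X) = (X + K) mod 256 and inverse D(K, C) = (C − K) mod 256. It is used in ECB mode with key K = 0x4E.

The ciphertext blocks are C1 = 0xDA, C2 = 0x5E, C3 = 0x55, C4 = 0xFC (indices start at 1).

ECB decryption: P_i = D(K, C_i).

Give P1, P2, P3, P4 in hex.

P1: D(K, 0xDA) = 0x8C.
P2: D(K, 0x5E) = 0x10.
P3: D(K, 0x55) = 0x07.
P4: D(K, 0xFC) = 0xAE.

P1 = 0x8C, P2 = 0x10, P3 = 0x07, P4 = 0xAE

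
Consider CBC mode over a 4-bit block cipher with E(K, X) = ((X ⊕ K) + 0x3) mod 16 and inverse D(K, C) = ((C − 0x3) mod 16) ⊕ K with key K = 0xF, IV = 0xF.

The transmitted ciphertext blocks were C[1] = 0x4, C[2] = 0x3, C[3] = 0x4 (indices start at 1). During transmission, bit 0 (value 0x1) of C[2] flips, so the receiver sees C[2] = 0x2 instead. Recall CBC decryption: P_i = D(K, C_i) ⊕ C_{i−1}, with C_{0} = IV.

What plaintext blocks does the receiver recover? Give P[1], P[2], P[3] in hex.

P[1] = 0x1, P[2] = 0x4, P[3] = 0xC

Only C[2] changed, to 0x2. In CBC, a change in C_i garbles P_i and flips the same bit in P_{i+1}. Decrypting the received ciphertext:
P[1]: D(K, 0x4) = 0xE; 0xE ⊕ 0xF = 0x1.
P[2]: D(K, 0x2) = 0x0; 0x0 ⊕ 0x4 = 0x4.
P[3]: D(K, 0x4) = 0xE; 0xE ⊕ 0x2 = 0xC.
Blocks that differ from the original plaintext: P[2], P[3].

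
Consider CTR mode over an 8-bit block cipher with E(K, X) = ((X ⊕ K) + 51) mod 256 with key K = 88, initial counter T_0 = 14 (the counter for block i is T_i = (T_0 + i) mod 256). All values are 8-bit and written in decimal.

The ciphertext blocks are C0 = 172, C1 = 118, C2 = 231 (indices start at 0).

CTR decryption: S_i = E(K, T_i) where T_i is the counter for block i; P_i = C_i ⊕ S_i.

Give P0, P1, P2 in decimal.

P0: T = 14, S = E(K, T) = 137; 172 ⊕ 137 = 37.
P1: T = 15, S = E(K, T) = 138; 118 ⊕ 138 = 252.
P2: T = 16, S = E(K, T) = 123; 231 ⊕ 123 = 156.

P0 = 37, P1 = 252, P2 = 156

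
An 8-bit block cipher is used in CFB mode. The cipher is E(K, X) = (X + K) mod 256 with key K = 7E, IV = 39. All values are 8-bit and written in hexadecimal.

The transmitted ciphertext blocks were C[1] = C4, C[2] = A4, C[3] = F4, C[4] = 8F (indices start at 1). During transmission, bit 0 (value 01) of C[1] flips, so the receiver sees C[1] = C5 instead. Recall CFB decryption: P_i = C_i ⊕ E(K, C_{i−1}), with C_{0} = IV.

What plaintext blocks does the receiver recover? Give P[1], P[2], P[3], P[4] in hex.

Only C[1] changed, to C5. In CFB, a change in C_i flips the same bit in P_i and garbles P_{i+1}. Decrypting the received ciphertext:
P[1]: E(K, 39) = B7; C5 ⊕ B7 = 72.
P[2]: E(K, C5) = 43; A4 ⊕ 43 = E7.
P[3]: E(K, A4) = 22; F4 ⊕ 22 = D6.
P[4]: E(K, F4) = 72; 8F ⊕ 72 = FD.
Blocks that differ from the original plaintext: P[1], P[2].

P[1] = 72, P[2] = E7, P[3] = D6, P[4] = FD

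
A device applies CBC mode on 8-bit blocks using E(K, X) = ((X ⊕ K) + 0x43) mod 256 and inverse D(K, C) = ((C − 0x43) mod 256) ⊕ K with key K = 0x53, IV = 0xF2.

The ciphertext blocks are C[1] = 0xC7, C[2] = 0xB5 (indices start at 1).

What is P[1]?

CBC decryption: P_i = D(K, C_i) ⊕ C_{i−1}, with C_{0} = IV.
P[1]: D(K, 0xC7) = 0xD7; 0xD7 ⊕ 0xF2 = 0x25.

P[1] = 0x25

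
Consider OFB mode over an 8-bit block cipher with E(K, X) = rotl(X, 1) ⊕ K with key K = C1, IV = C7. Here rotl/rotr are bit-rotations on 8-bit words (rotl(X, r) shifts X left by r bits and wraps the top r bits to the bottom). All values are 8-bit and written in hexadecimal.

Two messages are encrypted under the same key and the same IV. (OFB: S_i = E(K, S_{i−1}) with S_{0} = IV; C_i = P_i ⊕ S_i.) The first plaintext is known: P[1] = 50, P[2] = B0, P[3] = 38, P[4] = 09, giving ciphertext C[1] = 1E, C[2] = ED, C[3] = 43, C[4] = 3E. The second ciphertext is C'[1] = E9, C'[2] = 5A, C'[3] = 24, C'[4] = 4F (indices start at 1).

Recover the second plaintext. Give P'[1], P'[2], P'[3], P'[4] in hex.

P'[1] = A7, P'[2] = 07, P'[3] = 5F, P'[4] = 78

In OFB with a reused IV, both messages share the same keystream S_i, so C_i ⊕ C'_i = P_i ⊕ P'_i and thus P'_i = P_i ⊕ C_i ⊕ C'_i.
P'[1]: 50 ⊕ 1E ⊕ E9 = A7.
P'[2]: B0 ⊕ ED ⊕ 5A = 07.
P'[3]: 38 ⊕ 43 ⊕ 24 = 5F.
P'[4]: 09 ⊕ 3E ⊕ 4F = 78.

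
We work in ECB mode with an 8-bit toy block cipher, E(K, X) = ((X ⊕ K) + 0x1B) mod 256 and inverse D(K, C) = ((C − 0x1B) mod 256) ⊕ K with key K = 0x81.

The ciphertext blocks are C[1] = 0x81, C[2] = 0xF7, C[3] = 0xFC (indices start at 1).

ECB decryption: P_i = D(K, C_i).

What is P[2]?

P[2]: D(K, 0xF7) = 0x5D.

P[2] = 0x5D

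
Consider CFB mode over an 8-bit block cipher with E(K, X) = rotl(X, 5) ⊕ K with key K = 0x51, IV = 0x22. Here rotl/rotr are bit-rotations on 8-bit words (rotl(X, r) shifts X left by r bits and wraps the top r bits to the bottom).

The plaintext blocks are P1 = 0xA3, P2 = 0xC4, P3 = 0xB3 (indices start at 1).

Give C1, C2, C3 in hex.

C1 = 0xB6, C2 = 0x43, C3 = 0x8A

CFB encryption: C_i = P_i ⊕ E(K, C_{i−1}), with C_{0} = IV.
C1: E(K, 0x22) = 0x15; 0xA3 ⊕ 0x15 = 0xB6.
C2: E(K, 0xB6) = 0x87; 0xC4 ⊕ 0x87 = 0x43.
C3: E(K, 0x43) = 0x39; 0xB3 ⊕ 0x39 = 0x8A.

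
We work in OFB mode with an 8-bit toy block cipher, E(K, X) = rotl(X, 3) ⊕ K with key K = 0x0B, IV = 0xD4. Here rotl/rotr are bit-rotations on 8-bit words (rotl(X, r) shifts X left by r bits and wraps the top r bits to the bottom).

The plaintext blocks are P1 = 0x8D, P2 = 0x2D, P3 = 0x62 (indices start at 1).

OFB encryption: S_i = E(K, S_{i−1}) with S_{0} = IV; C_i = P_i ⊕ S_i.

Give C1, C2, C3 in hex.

C1 = 0x20, C2 = 0x4B, C3 = 0x5A

C1: S = E(K, 0xD4) = 0xAD; 0x8D ⊕ 0xAD = 0x20.
C2: S = E(K, 0xAD) = 0x66; 0x2D ⊕ 0x66 = 0x4B.
C3: S = E(K, 0x66) = 0x38; 0x62 ⊕ 0x38 = 0x5A.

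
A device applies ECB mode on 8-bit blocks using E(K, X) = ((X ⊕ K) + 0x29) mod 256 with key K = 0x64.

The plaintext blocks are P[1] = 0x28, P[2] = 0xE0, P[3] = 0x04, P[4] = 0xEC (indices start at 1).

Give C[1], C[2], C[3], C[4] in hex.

C[1] = 0x75, C[2] = 0xAD, C[3] = 0x89, C[4] = 0xB1

ECB encryption: C_i = E(K, P_i).
C[1]: E(K, 0x28) = 0x75.
C[2]: E(K, 0xE0) = 0xAD.
C[3]: E(K, 0x04) = 0x89.
C[4]: E(K, 0xEC) = 0xB1.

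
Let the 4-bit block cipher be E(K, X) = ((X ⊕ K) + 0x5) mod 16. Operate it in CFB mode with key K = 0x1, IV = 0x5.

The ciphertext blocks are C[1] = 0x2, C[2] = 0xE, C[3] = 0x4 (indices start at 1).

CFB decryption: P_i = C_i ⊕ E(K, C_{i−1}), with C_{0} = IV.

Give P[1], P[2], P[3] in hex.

P[1]: E(K, 0x5) = 0x9; 0x2 ⊕ 0x9 = 0xB.
P[2]: E(K, 0x2) = 0x8; 0xE ⊕ 0x8 = 0x6.
P[3]: E(K, 0xE) = 0x4; 0x4 ⊕ 0x4 = 0x0.

P[1] = 0xB, P[2] = 0x6, P[3] = 0x0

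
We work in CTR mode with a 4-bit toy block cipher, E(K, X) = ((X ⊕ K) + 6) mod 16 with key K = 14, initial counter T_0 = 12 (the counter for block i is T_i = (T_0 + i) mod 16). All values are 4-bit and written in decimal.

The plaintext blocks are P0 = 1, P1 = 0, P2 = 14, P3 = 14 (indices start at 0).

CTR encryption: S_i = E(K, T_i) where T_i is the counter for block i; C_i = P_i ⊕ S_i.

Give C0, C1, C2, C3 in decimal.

C0: T = 12, S = E(K, T) = 8; 1 ⊕ 8 = 9.
C1: T = 13, S = E(K, T) = 9; 0 ⊕ 9 = 9.
C2: T = 14, S = E(K, T) = 6; 14 ⊕ 6 = 8.
C3: T = 15, S = E(K, T) = 7; 14 ⊕ 7 = 9.

C0 = 9, C1 = 9, C2 = 8, C3 = 9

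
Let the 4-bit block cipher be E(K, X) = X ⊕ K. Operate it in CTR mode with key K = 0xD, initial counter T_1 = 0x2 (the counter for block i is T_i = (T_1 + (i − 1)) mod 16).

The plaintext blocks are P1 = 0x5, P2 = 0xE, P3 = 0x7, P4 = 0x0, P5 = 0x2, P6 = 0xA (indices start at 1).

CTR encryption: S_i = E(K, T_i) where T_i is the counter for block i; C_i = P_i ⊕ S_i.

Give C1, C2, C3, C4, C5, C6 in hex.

C1: T = 0x2, S = E(K, T) = 0xF; 0x5 ⊕ 0xF = 0xA.
C2: T = 0x3, S = E(K, T) = 0xE; 0xE ⊕ 0xE = 0x0.
C3: T = 0x4, S = E(K, T) = 0x9; 0x7 ⊕ 0x9 = 0xE.
C4: T = 0x5, S = E(K, T) = 0x8; 0x0 ⊕ 0x8 = 0x8.
C5: T = 0x6, S = E(K, T) = 0xB; 0x2 ⊕ 0xB = 0x9.
C6: T = 0x7, S = E(K, T) = 0xA; 0xA ⊕ 0xA = 0x0.

C1 = 0xA, C2 = 0x0, C3 = 0xE, C4 = 0x8, C5 = 0x9, C6 = 0x0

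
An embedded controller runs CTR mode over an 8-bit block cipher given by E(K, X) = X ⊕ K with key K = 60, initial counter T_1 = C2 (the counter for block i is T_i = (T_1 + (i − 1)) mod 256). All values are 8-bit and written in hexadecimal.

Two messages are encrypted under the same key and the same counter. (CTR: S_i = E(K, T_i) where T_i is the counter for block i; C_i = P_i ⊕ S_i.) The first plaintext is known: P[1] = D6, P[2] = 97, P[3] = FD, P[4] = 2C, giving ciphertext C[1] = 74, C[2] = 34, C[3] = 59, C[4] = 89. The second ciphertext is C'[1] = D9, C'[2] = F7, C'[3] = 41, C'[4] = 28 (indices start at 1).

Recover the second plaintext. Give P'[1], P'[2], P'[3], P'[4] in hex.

In CTR with a reused counter, both messages share the same keystream S_i, so C_i ⊕ C'_i = P_i ⊕ P'_i and thus P'_i = P_i ⊕ C_i ⊕ C'_i.
P'[1]: D6 ⊕ 74 ⊕ D9 = 7B.
P'[2]: 97 ⊕ 34 ⊕ F7 = 54.
P'[3]: FD ⊕ 59 ⊕ 41 = E5.
P'[4]: 2C ⊕ 89 ⊕ 28 = 8D.

P'[1] = 7B, P'[2] = 54, P'[3] = E5, P'[4] = 8D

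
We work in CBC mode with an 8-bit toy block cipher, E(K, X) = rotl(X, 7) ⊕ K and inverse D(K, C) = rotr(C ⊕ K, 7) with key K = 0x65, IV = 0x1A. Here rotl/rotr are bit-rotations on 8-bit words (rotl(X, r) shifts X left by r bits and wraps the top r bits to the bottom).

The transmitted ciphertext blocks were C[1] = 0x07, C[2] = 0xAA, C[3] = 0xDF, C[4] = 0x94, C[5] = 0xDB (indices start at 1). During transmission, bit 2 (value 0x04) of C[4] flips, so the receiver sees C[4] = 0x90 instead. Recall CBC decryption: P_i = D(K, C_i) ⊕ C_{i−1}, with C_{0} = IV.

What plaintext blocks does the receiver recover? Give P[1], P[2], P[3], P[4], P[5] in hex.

Only C[4] changed, to 0x90. In CBC, a change in C_i garbles P_i and flips the same bit in P_{i+1}. Decrypting the received ciphertext:
P[1]: D(K, 0x07) = 0xC4; 0xC4 ⊕ 0x1A = 0xDE.
P[2]: D(K, 0xAA) = 0x9F; 0x9F ⊕ 0x07 = 0x98.
P[3]: D(K, 0xDF) = 0x75; 0x75 ⊕ 0xAA = 0xDF.
P[4]: D(K, 0x90) = 0xEB; 0xEB ⊕ 0xDF = 0x34.
P[5]: D(K, 0xDB) = 0x7D; 0x7D ⊕ 0x90 = 0xED.
Blocks that differ from the original plaintext: P[4], P[5].

P[1] = 0xDE, P[2] = 0x98, P[3] = 0xDF, P[4] = 0x34, P[5] = 0xED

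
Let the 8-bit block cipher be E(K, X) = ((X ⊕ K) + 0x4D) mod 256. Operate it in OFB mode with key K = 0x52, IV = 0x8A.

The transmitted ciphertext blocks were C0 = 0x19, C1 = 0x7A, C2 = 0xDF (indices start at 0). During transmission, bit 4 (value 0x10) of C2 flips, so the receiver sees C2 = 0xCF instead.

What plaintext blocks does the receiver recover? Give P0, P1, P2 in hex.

P0 = 0x3C, P1 = 0xBE, P2 = 0x2C

OFB decryption: S_i = E(K, S_{i−1}) with S_{−1} = IV; P_i = C_i ⊕ S_i.
Only C2 changed, to 0xCF. In OFB, a change in C_i flips the same bit in P_i only; the keystream is unaffected. Decrypting the received ciphertext:
P0: S = E(K, 0x8A) = 0x25; 0x19 ⊕ 0x25 = 0x3C.
P1: S = E(K, 0x25) = 0xC4; 0x7A ⊕ 0xC4 = 0xBE.
P2: S = E(K, 0xC4) = 0xE3; 0xCF ⊕ 0xE3 = 0x2C.
Blocks that differ from the original plaintext: P2.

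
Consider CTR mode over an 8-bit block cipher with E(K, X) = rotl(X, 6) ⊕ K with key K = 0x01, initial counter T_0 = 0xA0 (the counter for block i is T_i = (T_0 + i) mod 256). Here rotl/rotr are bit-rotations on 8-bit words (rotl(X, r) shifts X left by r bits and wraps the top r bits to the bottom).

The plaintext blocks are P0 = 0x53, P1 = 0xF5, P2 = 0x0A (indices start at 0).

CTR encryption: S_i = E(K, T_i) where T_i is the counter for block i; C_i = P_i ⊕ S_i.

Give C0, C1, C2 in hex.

C0: T = 0xA0, S = E(K, T) = 0x29; 0x53 ⊕ 0x29 = 0x7A.
C1: T = 0xA1, S = E(K, T) = 0x69; 0xF5 ⊕ 0x69 = 0x9C.
C2: T = 0xA2, S = E(K, T) = 0xA9; 0x0A ⊕ 0xA9 = 0xA3.

C0 = 0x7A, C1 = 0x9C, C2 = 0xA3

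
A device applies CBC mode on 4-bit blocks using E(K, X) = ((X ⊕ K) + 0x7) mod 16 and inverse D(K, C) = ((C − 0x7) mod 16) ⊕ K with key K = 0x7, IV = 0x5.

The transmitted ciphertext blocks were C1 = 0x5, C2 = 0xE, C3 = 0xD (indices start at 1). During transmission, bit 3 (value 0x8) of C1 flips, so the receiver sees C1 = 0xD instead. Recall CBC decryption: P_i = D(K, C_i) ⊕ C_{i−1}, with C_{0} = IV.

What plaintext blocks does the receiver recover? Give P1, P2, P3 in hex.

P1 = 0x4, P2 = 0xD, P3 = 0xF

Only C1 changed, to 0xD. In CBC, a change in C_i garbles P_i and flips the same bit in P_{i+1}. Decrypting the received ciphertext:
P1: D(K, 0xD) = 0x1; 0x1 ⊕ 0x5 = 0x4.
P2: D(K, 0xE) = 0x0; 0x0 ⊕ 0xD = 0xD.
P3: D(K, 0xD) = 0x1; 0x1 ⊕ 0xE = 0xF.
Blocks that differ from the original plaintext: P1, P2.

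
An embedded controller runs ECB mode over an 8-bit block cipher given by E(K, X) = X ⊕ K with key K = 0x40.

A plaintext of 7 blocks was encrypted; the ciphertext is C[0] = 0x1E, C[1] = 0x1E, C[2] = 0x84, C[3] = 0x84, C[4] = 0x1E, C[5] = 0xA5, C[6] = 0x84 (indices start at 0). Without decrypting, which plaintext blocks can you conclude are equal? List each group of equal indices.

ECB encrypts each block independently with the same key, so equal ciphertext blocks imply equal plaintext blocks.
C[0] = C[1] = C[4] = 0x1E, so P[0] = P[1] = P[4].
C[2] = C[3] = C[6] = 0x84, so P[2] = P[3] = P[6].

P[0] = P[1] = P[4]; P[2] = P[3] = P[6]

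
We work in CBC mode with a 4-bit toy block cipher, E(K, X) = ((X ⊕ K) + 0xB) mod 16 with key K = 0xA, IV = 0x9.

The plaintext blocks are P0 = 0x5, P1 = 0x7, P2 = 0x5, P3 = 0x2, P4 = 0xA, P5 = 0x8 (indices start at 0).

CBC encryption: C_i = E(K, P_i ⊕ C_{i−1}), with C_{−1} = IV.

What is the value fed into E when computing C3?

0x1

C0: P0 ⊕ 0x9 = 0xC; E(K, 0xC) = 0x1.
C1: P1 ⊕ 0x1 = 0x6; E(K, 0x6) = 0x7.
C2: P2 ⊕ 0x7 = 0x2; E(K, 0x2) = 0x3.
C3: P3 ⊕ 0x3 = 0x1; E(K, 0x1) = 0x6.
So the input to E for block 3 is 0x1.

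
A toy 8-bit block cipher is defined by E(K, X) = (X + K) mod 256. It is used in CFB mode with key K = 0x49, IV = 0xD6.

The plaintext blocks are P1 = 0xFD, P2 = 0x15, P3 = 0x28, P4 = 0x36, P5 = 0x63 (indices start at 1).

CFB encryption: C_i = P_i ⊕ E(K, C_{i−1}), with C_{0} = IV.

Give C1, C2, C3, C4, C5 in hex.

C1 = 0xE2, C2 = 0x3E, C3 = 0xAF, C4 = 0xCE, C5 = 0x74

C1: E(K, 0xD6) = 0x1F; 0xFD ⊕ 0x1F = 0xE2.
C2: E(K, 0xE2) = 0x2B; 0x15 ⊕ 0x2B = 0x3E.
C3: E(K, 0x3E) = 0x87; 0x28 ⊕ 0x87 = 0xAF.
C4: E(K, 0xAF) = 0xF8; 0x36 ⊕ 0xF8 = 0xCE.
C5: E(K, 0xCE) = 0x17; 0x63 ⊕ 0x17 = 0x74.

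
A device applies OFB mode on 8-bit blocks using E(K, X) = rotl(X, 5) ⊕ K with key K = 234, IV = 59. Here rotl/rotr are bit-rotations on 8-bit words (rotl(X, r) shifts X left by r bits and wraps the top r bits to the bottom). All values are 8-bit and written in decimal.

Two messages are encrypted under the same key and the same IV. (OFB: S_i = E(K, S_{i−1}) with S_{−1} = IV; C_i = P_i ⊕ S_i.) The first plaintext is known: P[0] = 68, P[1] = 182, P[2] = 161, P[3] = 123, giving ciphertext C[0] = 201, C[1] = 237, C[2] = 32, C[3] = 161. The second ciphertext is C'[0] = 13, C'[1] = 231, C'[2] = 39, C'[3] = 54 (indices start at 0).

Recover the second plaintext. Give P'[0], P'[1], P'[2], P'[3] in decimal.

P'[0] = 128, P'[1] = 188, P'[2] = 166, P'[3] = 236

In OFB with a reused IV, both messages share the same keystream S_i, so C_i ⊕ C'_i = P_i ⊕ P'_i and thus P'_i = P_i ⊕ C_i ⊕ C'_i.
P'[0]: 68 ⊕ 201 ⊕ 13 = 128.
P'[1]: 182 ⊕ 237 ⊕ 231 = 188.
P'[2]: 161 ⊕ 32 ⊕ 39 = 166.
P'[3]: 123 ⊕ 161 ⊕ 54 = 236.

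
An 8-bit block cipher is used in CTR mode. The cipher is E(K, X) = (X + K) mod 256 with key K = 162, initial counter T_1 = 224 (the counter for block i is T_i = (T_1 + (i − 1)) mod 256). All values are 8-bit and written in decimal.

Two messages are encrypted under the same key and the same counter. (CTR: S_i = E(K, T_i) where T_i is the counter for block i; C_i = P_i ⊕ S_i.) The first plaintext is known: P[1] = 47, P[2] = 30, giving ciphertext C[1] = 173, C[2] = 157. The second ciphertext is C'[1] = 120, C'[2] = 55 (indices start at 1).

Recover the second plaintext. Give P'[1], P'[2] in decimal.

In CTR with a reused counter, both messages share the same keystream S_i, so C_i ⊕ C'_i = P_i ⊕ P'_i and thus P'_i = P_i ⊕ C_i ⊕ C'_i.
P'[1]: 47 ⊕ 173 ⊕ 120 = 250.
P'[2]: 30 ⊕ 157 ⊕ 55 = 180.

P'[1] = 250, P'[2] = 180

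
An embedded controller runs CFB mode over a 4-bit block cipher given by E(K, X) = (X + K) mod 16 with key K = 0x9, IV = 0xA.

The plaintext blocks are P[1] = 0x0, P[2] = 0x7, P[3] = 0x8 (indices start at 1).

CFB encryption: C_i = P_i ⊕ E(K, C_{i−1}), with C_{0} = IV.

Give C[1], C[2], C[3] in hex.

C[1] = 0x3, C[2] = 0xB, C[3] = 0xC

C[1]: E(K, 0xA) = 0x3; 0x0 ⊕ 0x3 = 0x3.
C[2]: E(K, 0x3) = 0xC; 0x7 ⊕ 0xC = 0xB.
C[3]: E(K, 0xB) = 0x4; 0x8 ⊕ 0x4 = 0xC.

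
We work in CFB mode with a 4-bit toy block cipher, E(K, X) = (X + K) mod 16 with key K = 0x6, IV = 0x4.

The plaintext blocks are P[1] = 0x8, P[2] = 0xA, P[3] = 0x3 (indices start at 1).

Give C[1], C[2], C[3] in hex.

CFB encryption: C_i = P_i ⊕ E(K, C_{i−1}), with C_{0} = IV.
C[1]: E(K, 0x4) = 0xA; 0x8 ⊕ 0xA = 0x2.
C[2]: E(K, 0x2) = 0x8; 0xA ⊕ 0x8 = 0x2.
C[3]: E(K, 0x2) = 0x8; 0x3 ⊕ 0x8 = 0xB.

C[1] = 0x2, C[2] = 0x2, C[3] = 0xB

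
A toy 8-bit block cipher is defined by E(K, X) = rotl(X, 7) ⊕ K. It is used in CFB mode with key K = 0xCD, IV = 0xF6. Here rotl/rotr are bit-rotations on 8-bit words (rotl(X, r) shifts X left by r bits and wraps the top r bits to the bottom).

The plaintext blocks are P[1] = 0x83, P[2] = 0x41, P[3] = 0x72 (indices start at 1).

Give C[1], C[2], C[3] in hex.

C[1] = 0x35, C[2] = 0x16, C[3] = 0xB4

CFB encryption: C_i = P_i ⊕ E(K, C_{i−1}), with C_{0} = IV.
C[1]: E(K, 0xF6) = 0xB6; 0x83 ⊕ 0xB6 = 0x35.
C[2]: E(K, 0x35) = 0x57; 0x41 ⊕ 0x57 = 0x16.
C[3]: E(K, 0x16) = 0xC6; 0x72 ⊕ 0xC6 = 0xB4.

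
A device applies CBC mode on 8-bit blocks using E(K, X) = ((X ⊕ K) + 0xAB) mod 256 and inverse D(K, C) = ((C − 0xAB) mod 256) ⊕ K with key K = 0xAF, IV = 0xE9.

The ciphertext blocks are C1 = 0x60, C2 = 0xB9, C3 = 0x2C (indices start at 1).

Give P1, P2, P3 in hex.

P1 = 0xF3, P2 = 0xC1, P3 = 0x97

CBC decryption: P_i = D(K, C_i) ⊕ C_{i−1}, with C_{0} = IV.
P1: D(K, 0x60) = 0x1A; 0x1A ⊕ 0xE9 = 0xF3.
P2: D(K, 0xB9) = 0xA1; 0xA1 ⊕ 0x60 = 0xC1.
P3: D(K, 0x2C) = 0x2E; 0x2E ⊕ 0xB9 = 0x97.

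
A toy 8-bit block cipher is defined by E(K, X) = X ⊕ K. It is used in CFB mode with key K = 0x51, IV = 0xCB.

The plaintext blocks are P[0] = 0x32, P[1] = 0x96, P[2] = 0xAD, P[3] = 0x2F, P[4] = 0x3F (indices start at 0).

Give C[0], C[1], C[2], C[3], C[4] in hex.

CFB encryption: C_i = P_i ⊕ E(K, C_{i−1}), with C_{−1} = IV.
C[0]: E(K, 0xCB) = 0x9A; 0x32 ⊕ 0x9A = 0xA8.
C[1]: E(K, 0xA8) = 0xF9; 0x96 ⊕ 0xF9 = 0x6F.
C[2]: E(K, 0x6F) = 0x3E; 0xAD ⊕ 0x3E = 0x93.
C[3]: E(K, 0x93) = 0xC2; 0x2F ⊕ 0xC2 = 0xED.
C[4]: E(K, 0xED) = 0xBC; 0x3F ⊕ 0xBC = 0x83.

C[0] = 0xA8, C[1] = 0x6F, C[2] = 0x93, C[3] = 0xED, C[4] = 0x83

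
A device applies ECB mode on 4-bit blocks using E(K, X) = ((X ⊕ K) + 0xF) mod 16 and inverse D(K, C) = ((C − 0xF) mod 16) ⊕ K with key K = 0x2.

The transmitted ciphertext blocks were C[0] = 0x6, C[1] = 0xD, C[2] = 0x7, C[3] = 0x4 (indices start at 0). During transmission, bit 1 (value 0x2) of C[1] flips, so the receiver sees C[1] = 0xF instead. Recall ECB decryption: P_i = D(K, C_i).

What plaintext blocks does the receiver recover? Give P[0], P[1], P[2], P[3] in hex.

P[0] = 0x5, P[1] = 0x2, P[2] = 0xA, P[3] = 0x7

Only C[1] changed, to 0xF. In ECB, a change in C_i affects only P_i. Decrypting the received ciphertext:
P[0]: D(K, 0x6) = 0x5.
P[1]: D(K, 0xF) = 0x2.
P[2]: D(K, 0x7) = 0xA.
P[3]: D(K, 0x4) = 0x7.
Blocks that differ from the original plaintext: P[1].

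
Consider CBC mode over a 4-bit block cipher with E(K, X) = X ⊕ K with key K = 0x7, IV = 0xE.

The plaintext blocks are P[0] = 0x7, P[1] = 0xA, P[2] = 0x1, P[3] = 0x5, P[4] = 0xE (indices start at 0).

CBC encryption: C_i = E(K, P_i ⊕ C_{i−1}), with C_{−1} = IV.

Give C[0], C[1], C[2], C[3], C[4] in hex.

C[0]: P[0] ⊕ 0xE = 0x9; E(K, 0x9) = 0xE.
C[1]: P[1] ⊕ 0xE = 0x4; E(K, 0x4) = 0x3.
C[2]: P[2] ⊕ 0x3 = 0x2; E(K, 0x2) = 0x5.
C[3]: P[3] ⊕ 0x5 = 0x0; E(K, 0x0) = 0x7.
C[4]: P[4] ⊕ 0x7 = 0x9; E(K, 0x9) = 0xE.

C[0] = 0xE, C[1] = 0x3, C[2] = 0x5, C[3] = 0x7, C[4] = 0xE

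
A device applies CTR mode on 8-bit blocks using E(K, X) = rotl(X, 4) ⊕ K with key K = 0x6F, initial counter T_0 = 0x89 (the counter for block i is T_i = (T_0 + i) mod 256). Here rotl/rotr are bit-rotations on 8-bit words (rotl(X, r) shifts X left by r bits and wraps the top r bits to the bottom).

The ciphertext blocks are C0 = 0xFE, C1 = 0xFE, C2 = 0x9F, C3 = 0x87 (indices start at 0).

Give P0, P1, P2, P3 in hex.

P0 = 0x09, P1 = 0x39, P2 = 0x48, P3 = 0x20

CTR decryption: S_i = E(K, T_i) where T_i is the counter for block i; P_i = C_i ⊕ S_i.
P0: T = 0x89, S = E(K, T) = 0xF7; 0xFE ⊕ 0xF7 = 0x09.
P1: T = 0x8A, S = E(K, T) = 0xC7; 0xFE ⊕ 0xC7 = 0x39.
P2: T = 0x8B, S = E(K, T) = 0xD7; 0x9F ⊕ 0xD7 = 0x48.
P3: T = 0x8C, S = E(K, T) = 0xA7; 0x87 ⊕ 0xA7 = 0x20.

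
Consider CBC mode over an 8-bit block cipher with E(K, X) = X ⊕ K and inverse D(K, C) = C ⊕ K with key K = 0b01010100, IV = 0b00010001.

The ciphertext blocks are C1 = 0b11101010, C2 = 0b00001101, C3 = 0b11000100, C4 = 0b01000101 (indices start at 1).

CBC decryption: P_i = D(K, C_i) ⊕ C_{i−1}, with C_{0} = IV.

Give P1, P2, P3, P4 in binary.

P1 = 0b10101111, P2 = 0b10110011, P3 = 0b10011101, P4 = 0b11010101

P1: D(K, 0b11101010) = 0b10111110; 0b10111110 ⊕ 0b00010001 = 0b10101111.
P2: D(K, 0b00001101) = 0b01011001; 0b01011001 ⊕ 0b11101010 = 0b10110011.
P3: D(K, 0b11000100) = 0b10010000; 0b10010000 ⊕ 0b00001101 = 0b10011101.
P4: D(K, 0b01000101) = 0b00010001; 0b00010001 ⊕ 0b11000100 = 0b11010101.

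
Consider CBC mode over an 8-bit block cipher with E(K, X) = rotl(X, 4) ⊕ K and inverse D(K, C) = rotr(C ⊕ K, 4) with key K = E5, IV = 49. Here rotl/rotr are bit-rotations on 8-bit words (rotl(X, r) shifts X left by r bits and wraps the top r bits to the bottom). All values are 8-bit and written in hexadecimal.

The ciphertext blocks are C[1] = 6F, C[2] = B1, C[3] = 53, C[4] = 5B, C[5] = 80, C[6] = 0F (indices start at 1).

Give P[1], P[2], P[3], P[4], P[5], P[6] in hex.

P[1] = E1, P[2] = 2A, P[3] = DA, P[4] = B8, P[5] = 0D, P[6] = 2E

CBC decryption: P_i = D(K, C_i) ⊕ C_{i−1}, with C_{0} = IV.
P[1]: D(K, 6F) = A8; A8 ⊕ 49 = E1.
P[2]: D(K, B1) = 45; 45 ⊕ 6F = 2A.
P[3]: D(K, 53) = 6B; 6B ⊕ B1 = DA.
P[4]: D(K, 5B) = EB; EB ⊕ 53 = B8.
P[5]: D(K, 80) = 56; 56 ⊕ 5B = 0D.
P[6]: D(K, 0F) = AE; AE ⊕ 80 = 2E.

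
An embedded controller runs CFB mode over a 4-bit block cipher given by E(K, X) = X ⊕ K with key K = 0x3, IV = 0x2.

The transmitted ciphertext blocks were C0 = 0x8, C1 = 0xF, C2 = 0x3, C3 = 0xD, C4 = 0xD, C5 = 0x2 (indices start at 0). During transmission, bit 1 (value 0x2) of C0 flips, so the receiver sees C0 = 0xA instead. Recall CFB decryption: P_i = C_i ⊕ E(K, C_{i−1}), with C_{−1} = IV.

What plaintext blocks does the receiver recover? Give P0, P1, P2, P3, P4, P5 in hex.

Only C0 changed, to 0xA. In CFB, a change in C_i flips the same bit in P_i and garbles P_{i+1}. Decrypting the received ciphertext:
P0: E(K, 0x2) = 0x1; 0xA ⊕ 0x1 = 0xB.
P1: E(K, 0xA) = 0x9; 0xF ⊕ 0x9 = 0x6.
P2: E(K, 0xF) = 0xC; 0x3 ⊕ 0xC = 0xF.
P3: E(K, 0x3) = 0x0; 0xD ⊕ 0x0 = 0xD.
P4: E(K, 0xD) = 0xE; 0xD ⊕ 0xE = 0x3.
P5: E(K, 0xD) = 0xE; 0x2 ⊕ 0xE = 0xC.
Blocks that differ from the original plaintext: P0, P1.

P0 = 0xB, P1 = 0x6, P2 = 0xF, P3 = 0xD, P4 = 0x3, P5 = 0xC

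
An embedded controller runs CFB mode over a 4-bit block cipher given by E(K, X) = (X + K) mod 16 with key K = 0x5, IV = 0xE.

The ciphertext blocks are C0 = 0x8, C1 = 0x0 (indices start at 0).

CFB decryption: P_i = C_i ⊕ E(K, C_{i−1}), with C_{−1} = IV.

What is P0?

P0: E(K, 0xE) = 0x3; 0x8 ⊕ 0x3 = 0xB.

P0 = 0xB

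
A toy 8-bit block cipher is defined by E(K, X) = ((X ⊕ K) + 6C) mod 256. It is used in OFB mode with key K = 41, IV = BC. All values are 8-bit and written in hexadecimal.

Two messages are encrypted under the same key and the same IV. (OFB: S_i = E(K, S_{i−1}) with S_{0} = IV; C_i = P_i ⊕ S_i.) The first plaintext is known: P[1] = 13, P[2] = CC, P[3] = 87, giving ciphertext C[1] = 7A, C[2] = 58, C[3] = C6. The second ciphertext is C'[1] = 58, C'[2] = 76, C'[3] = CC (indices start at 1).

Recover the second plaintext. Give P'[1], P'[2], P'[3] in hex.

P'[1] = 31, P'[2] = E2, P'[3] = 8D

In OFB with a reused IV, both messages share the same keystream S_i, so C_i ⊕ C'_i = P_i ⊕ P'_i and thus P'_i = P_i ⊕ C_i ⊕ C'_i.
P'[1]: 13 ⊕ 7A ⊕ 58 = 31.
P'[2]: CC ⊕ 58 ⊕ 76 = E2.
P'[3]: 87 ⊕ C6 ⊕ CC = 8D.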